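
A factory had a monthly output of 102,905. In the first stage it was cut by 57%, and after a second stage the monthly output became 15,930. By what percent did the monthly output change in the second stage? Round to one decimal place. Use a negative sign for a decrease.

-64.0%

After the first stage: 102,905 × 0.43 = 44249.15.
Second-stage multiplier: 15,930 ÷ 44249.15 ≈ 0.36001.
That is a change of -64.0%.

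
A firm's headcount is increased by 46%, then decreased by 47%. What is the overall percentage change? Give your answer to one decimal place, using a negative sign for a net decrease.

A 46% increase multiplies by 1.46.
Then a 47% decrease: 1.46 × 0.53 = 0.7738.
Overall factor 0.7738, i.e. -22.6%.

-22.6%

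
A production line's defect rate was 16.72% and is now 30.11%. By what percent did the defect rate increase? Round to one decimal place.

The change is 30.11 − 16.72 = 13.39 percentage points.
Relative to the original 16.72%, that is 13.39 ÷ 16.72 ≈ 80.1%.
So the defect rate rose by 80.1%.

80.1%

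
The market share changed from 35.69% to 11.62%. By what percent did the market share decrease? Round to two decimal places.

67.44%

The change is 11.62 − 35.69 = -24.07 percentage points.
Relative to the original 35.69%, that is -24.07 ÷ 35.69 ≈ -67.44%.
So the market share fell by 67.44%.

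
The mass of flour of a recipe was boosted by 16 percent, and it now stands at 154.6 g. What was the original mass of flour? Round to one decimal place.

The overall multiplier applied was 1.16.
So the original mass of flour was 154.6 ÷ 1.16 ≈ 133.3 g.

133.3 g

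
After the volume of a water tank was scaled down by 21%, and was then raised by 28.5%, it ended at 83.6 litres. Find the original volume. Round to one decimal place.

Undoing the 28.5% increase: 83.6 ÷ 1.285 ≈ 65.058366.
Undoing the 21% decrease: 65.058366 ÷ 0.79 ≈ 82.4 litres.

82.4 litres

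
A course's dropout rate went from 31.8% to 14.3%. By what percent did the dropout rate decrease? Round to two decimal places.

The change is 14.3 − 31.8 = -17.5 percentage points.
Relative to the original 31.8%, that is -17.5 ÷ 31.8 ≈ -55.03%.
So the dropout rate fell by 55.03%.

55.03%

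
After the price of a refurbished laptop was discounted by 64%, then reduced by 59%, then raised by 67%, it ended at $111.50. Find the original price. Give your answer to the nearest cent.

$452.35

Undoing the 67% increase: $111.50 ÷ 1.67 ≈ $66.766467.
Undoing the 59% decrease: $66.766467 ÷ 0.41 ≈ $162.845041.
Undoing the 64% decrease: $162.845041 ÷ 0.36 ≈ $452.35.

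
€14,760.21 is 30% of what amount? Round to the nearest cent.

€49,200.70

€14,760.21 ÷ 0.3 = €49,200.70.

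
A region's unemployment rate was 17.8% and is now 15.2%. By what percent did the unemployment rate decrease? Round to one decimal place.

The change is 15.2 − 17.8 = -2.6 percentage points.
Relative to the original 17.8%, that is -2.6 ÷ 17.8 ≈ -14.6%.
So the unemployment rate fell by 14.6%.

14.6%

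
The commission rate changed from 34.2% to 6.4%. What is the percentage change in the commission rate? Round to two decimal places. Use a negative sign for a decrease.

-81.29%

The change is 6.4 − 34.2 = -27.8 percentage points.
Relative to the original 34.2%, that is -27.8 ÷ 34.2 ≈ -81.29%.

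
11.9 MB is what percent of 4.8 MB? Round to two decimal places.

11.9 MB ÷ 4.8 MB ≈ 247.92%.

247.92%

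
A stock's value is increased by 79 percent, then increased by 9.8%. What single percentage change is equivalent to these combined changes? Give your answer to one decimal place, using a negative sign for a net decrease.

96.5%

The combined multiplier is 1.79 × 1.098 = 1.96542.
That corresponds to an increase of 96.5%.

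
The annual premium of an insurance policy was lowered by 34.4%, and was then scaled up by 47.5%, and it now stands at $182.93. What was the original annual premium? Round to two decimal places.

$189.06

The overall multiplier applied was 0.656 × 1.475 = 0.9676.
So the original annual premium was $182.93 ÷ 0.9676 ≈ $189.06.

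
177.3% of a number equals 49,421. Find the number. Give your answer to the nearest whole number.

27,874

49,421 ÷ 1.773 ≈ 27,874.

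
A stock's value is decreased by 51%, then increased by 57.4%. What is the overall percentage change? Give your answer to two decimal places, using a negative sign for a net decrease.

-22.87%

A 51% decrease multiplies by 0.49.
Then a 57.4% increase: 0.49 × 1.574 = 0.77126.
Overall factor 0.77126, i.e. -22.87%.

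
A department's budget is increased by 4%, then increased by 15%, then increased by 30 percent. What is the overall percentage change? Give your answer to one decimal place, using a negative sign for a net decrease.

55.5%

The combined multiplier is 1.04 × 1.15 × 1.3 = 1.5548.
That corresponds to an increase of 55.5%.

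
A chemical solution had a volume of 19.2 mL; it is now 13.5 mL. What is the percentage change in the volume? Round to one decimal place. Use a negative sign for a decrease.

-29.7%

Change: 13.5 − 19.2 = -5.7.
Relative to the original: -5.7 ÷ 19.2 ≈ -29.7%.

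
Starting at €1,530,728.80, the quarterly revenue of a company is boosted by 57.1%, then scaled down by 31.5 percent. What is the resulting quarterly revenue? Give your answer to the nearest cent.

Each change multiplies by a factor: 1.571 × 0.685 = 1.076135.
€1,530,728.80 × 1.076135 = €1647270.837188 ≈ €1,647,270.84.

€1,647,270.84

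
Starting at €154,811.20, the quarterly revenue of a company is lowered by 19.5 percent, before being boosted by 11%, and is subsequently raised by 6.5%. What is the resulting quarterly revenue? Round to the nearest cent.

€147,323.10

Each change multiplies by a factor: 0.805 × 1.11 × 1.065 = 0.95163075.
€154,811.20 × 0.95163075 = €147323.0983644 ≈ €147,323.10.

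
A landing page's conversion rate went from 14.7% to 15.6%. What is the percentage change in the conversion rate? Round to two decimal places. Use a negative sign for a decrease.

The change is 15.6 − 14.7 = 0.9 percentage points.
Relative to the original 14.7%, that is 0.9 ÷ 14.7 ≈ 6.12%.

6.12%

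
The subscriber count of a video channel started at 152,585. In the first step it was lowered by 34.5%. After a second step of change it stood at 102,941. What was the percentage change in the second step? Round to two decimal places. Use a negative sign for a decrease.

3.00%

After the first step: 152,585 × 0.655 = 99943.175.
Second-step multiplier: 102,941 ÷ 99943.175 ≈ 1.029995.
That is a change of 3.00%.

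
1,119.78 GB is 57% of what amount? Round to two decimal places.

1,964.53 GB

1,119.78 GB ÷ 0.57 ≈ 1,964.53 GB.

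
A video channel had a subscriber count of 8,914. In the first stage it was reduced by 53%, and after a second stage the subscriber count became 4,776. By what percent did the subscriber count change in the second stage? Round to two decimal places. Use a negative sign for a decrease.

After the first stage: 8,914 × 0.47 = 4189.58.
Second-stage multiplier: 4,776 ÷ 4189.58 ≈ 1.139971.
That is a change of 14.00%.

14.00%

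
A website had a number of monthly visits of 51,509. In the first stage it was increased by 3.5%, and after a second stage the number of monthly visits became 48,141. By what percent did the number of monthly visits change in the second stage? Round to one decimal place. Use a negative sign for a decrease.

After the first stage: 51,509 × 1.035 = 53311.815.
Second-stage multiplier: 48,141 ÷ 53311.815 ≈ 0.90301.
That is a change of -9.7%.

-9.7%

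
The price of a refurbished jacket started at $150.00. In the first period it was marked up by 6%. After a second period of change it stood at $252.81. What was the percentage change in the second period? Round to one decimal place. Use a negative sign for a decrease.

After the first period: $150.00 × 1.06 = $159.
Second-period multiplier: $252.81 ÷ $159 ≈ 1.59.
That is a change of 59.0%.

59.0%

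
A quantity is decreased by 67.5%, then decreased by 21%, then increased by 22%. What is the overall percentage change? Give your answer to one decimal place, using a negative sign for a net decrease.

-68.7%

The combined multiplier is 0.325 × 0.79 × 1.22 = 0.313235.
That corresponds to a decrease of 68.7%.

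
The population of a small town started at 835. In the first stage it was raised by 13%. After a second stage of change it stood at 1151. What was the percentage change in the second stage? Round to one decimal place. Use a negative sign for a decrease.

After the first stage: 835 × 1.13 = 943.55.
Second-stage multiplier: 1151 ÷ 943.55 ≈ 1.21986.
That is a change of 22.0%.

22.0%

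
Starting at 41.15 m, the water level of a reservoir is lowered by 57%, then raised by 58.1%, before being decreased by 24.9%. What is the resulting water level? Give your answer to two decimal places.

21.01 m

Apply the 57% decrease: 41.15 × 0.43 = 17.6945.
Apply the 58.1% increase: 17.6945 × 1.581 = 27.9750045.
24.9% decrease: 27.9750045 × 0.751 = 21.0092283795 ≈ 21.01.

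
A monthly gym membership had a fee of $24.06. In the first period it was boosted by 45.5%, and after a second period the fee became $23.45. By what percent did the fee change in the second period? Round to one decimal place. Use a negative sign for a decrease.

After the first period: $24.06 × 1.455 = $35.0073.
Second-period multiplier: $23.45 ÷ $35.0073 ≈ 0.66986.
That is a change of -33.0%.

-33.0%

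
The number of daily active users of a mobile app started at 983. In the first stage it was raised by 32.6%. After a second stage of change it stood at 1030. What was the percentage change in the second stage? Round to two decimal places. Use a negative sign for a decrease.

After the first stage: 983 × 1.326 = 1303.458.
Second-stage multiplier: 1030 ÷ 1303.458 ≈ 0.790206.
That is a change of -20.98%.

-20.98%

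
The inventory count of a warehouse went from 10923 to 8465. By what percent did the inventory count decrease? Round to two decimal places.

22.50%

Change: 8465 − 10923 = -2458.
Relative to the original: -2458 ÷ 10923 ≈ -22.50%.
So the inventory count decreased by 22.50%.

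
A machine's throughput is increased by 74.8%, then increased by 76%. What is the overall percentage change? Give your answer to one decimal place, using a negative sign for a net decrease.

The combined multiplier is 1.748 × 1.76 = 3.07648.
That corresponds to an increase of 207.6%.

207.6%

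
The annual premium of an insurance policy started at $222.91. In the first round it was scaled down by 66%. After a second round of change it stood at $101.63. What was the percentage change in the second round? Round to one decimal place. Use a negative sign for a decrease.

34.1%

After the first round: $222.91 × 0.34 = $75.7894.
Second-round multiplier: $101.63 ÷ $75.7894 ≈ 1.34095.
That is a change of 34.1%.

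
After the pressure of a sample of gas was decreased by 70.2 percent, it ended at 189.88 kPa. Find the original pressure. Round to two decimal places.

The overall multiplier applied was 0.298.
So the original pressure was 189.88 ÷ 0.298 ≈ 637.18 kPa.

637.18 kPa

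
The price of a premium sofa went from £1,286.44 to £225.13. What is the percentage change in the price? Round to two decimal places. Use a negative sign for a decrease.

-82.50%

Change: £225.13 − £1,286.44 = -£1,061.31.
Relative to the original: -£1,061.31 ÷ £1,286.44 ≈ -82.50%.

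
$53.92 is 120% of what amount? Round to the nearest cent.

$44.93

$53.92 ÷ 1.2 ≈ $44.93.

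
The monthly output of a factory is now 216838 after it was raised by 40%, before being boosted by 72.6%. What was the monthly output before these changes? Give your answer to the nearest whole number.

Undoing the 72.6% increase: 216838 ÷ 1.726 ≈ 125630.359212.
Undoing the 40% increase: 125630.359212 ÷ 1.4 ≈ 89736.

89736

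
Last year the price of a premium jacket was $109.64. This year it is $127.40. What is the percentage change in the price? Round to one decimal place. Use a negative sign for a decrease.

Change: $127.40 − $109.64 = $17.76.
Relative to the original: $17.76 ÷ $109.64 ≈ 16.2%.

16.2%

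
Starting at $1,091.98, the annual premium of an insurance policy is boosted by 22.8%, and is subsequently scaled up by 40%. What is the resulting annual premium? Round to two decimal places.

$1,877.33

After the 22.8% increase: $1,091.98 × 1.228 = $1340.95144.
After the 40% increase: $1340.95144 × 1.4 = $1877.332016 ≈ $1,877.33.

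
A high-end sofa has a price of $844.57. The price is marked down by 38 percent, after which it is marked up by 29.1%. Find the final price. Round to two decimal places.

$676.01

Each change multiplies by a factor: 0.62 × 1.291 = 0.80042.
$844.57 × 0.80042 = $676.0107194 ≈ $676.01.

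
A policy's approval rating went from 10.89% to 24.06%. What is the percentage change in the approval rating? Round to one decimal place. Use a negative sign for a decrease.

The change is 24.06 − 10.89 = 13.17 percentage points.
Relative to the original 10.89%, that is 13.17 ÷ 10.89 ≈ 120.9%.

120.9%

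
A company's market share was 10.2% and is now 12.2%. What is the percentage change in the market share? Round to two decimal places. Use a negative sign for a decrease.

The change is 12.2 − 10.2 = 2.0 percentage points.
Relative to the original 10.2%, that is 2.0 ÷ 10.2 ≈ 19.61%.

19.61%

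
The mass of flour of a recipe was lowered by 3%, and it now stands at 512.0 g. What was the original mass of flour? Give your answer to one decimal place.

The overall multiplier applied was 0.97.
So the original mass of flour was 512.0 ÷ 0.97 ≈ 527.8 g.

527.8 g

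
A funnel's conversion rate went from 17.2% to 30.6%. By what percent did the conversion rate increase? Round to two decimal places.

77.91%

The change is 30.6 − 17.2 = 13.4 percentage points.
Relative to the original 17.2%, that is 13.4 ÷ 17.2 ≈ 77.91%.
So the conversion rate rose by 77.91%.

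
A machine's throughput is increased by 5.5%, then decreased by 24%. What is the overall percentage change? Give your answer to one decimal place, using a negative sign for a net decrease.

A 5.5% increase multiplies by 1.055.
Then a 24% decrease: 1.055 × 0.76 = 0.8018.
Overall factor 0.8018, i.e. -19.8%.

-19.8%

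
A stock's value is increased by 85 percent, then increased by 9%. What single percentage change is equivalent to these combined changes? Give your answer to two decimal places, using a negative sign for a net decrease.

101.65%

An 85% increase multiplies by 1.85.
Then a 9% increase: 1.85 × 1.09 = 2.0165.
Overall factor 2.0165, i.e. 101.65%.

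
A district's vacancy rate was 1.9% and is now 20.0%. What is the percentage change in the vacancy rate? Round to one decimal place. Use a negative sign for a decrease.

952.6%

The change is 20.0 − 1.9 = 18.1 percentage points.
Relative to the original 1.9%, that is 18.1 ÷ 1.9 ≈ 952.6%.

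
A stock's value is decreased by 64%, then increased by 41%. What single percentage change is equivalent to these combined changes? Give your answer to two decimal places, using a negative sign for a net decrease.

-49.24%

A 64% decrease multiplies by 0.36.
Then a 41% increase: 0.36 × 1.41 = 0.5076.
Overall factor 0.5076, i.e. -49.24%.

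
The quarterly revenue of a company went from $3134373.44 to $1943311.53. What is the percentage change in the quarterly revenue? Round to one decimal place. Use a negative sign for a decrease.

Change: $1943311.53 − $3134373.44 = -$1191061.91.
Relative to the original: -$1191061.91 ÷ $3134373.44 ≈ -38.0%.

-38.0%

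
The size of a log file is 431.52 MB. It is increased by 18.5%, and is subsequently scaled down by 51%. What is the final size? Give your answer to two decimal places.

18.5% increase: 431.52 × 1.185 = 511.3512.
Apply the 51% decrease: 511.3512 × 0.49 = 250.562088 ≈ 250.56.

250.56 MB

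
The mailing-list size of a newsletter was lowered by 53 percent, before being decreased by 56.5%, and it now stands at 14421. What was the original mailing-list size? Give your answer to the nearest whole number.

70536

Undoing the 56.5% decrease: 14421 ÷ 0.435 ≈ 33151.724138.
Undoing the 53% decrease: 33151.724138 ÷ 0.47 ≈ 70536.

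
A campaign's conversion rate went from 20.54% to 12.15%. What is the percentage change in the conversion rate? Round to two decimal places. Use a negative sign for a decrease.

The change is 12.15 − 20.54 = -8.39 percentage points.
Relative to the original 20.54%, that is -8.39 ÷ 20.54 ≈ -40.85%.

-40.85%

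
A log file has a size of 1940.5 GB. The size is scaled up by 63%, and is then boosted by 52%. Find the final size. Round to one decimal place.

4807.8 GB

Each change multiplies by a factor: 1.63 × 1.52 = 2.4776.
1940.5 × 2.4776 = 4807.7828 ≈ 4807.8.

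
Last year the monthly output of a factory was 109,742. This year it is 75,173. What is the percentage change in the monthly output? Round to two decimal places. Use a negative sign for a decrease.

Change: 75,173 − 109,742 = -34,569.
Relative to the original: -34,569 ÷ 109,742 ≈ -31.50%.

-31.50%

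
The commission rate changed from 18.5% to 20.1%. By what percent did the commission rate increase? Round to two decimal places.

The change is 20.1 − 18.5 = 1.6 percentage points.
Relative to the original 18.5%, that is 1.6 ÷ 18.5 ≈ 8.65%.
So the commission rate rose by 8.65%.

8.65%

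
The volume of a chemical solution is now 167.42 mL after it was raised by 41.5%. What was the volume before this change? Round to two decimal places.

118.32 mL

The overall multiplier applied was 1.415.
So the original volume was 167.42 ÷ 1.415 ≈ 118.32 mL.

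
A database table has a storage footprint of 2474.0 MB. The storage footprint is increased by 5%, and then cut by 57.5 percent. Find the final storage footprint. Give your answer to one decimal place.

1104.0 MB

Each change multiplies by a factor: 1.05 × 0.425 = 0.44625.
2474.0 × 0.44625 = 1104.0225 ≈ 1104.0.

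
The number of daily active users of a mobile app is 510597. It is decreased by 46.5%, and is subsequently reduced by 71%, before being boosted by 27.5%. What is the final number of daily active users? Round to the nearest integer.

Each change multiplies by a factor: 0.535 × 0.29 × 1.275 = 0.19781625.
510597 × 0.19781625 = 101004.38380125 ≈ 101004.

101004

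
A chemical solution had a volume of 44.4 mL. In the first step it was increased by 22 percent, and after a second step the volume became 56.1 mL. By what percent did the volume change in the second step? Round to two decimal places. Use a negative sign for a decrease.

After the first step: 44.4 × 1.22 = 54.168.
Second-step multiplier: 56.1 ÷ 54.168 ≈ 1.035667.
That is a change of 3.57%.

3.57%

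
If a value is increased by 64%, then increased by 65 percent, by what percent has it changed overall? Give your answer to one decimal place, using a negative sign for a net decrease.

A 64% increase multiplies by 1.64.
Then a 65% increase: 1.64 × 1.65 = 2.706.
Overall factor 2.706, i.e. 170.6%.

170.6%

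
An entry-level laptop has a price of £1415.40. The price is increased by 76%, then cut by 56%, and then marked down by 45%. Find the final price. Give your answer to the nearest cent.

£602.85

76% increase: £1415.40 × 1.76 = £2491.104.
After the 56% decrease: £2491.104 × 0.44 = £1096.08576.
Apply the 45% decrease: £1096.08576 × 0.55 = £602.847168 ≈ £602.85.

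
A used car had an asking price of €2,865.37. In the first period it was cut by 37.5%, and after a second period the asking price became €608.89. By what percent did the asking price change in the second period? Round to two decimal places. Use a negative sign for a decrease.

-66.00%

After the first period: €2,865.37 × 0.625 = €1790.85625.
Second-period multiplier: €608.89 ÷ €1790.85625 ≈ 0.339999.
That is a change of -66.00%.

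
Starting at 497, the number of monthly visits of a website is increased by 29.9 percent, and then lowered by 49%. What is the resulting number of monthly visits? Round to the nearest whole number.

Apply the 29.9% increase: 497 × 1.299 = 645.603.
After the 49% decrease: 645.603 × 0.51 = 329.25753 ≈ 329.

329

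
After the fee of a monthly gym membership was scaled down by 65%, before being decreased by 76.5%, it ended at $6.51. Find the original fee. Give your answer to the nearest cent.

$79.15

Undoing the 76.5% decrease: $6.51 ÷ 0.235 ≈ $27.702128.
Undoing the 65% decrease: $27.702128 ÷ 0.35 ≈ $79.15.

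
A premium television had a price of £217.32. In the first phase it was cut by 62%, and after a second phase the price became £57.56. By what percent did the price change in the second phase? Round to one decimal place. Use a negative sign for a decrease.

After the first phase: £217.32 × 0.38 = £82.5816.
Second-phase multiplier: £57.56 ÷ £82.5816 ≈ 0.69701.
That is a change of -30.3%.

-30.3%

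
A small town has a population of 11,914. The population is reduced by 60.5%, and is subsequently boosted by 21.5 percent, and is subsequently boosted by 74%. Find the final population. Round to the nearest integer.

Each change multiplies by a factor: 0.395 × 1.215 × 1.74 = 0.8350695.
11,914 × 0.8350695 = 9949.018023 ≈ 9,949.

9,949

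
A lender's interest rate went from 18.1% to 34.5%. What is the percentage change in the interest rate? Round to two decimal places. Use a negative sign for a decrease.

90.61%

The change is 34.5 − 18.1 = 16.4 percentage points.
Relative to the original 18.1%, that is 16.4 ÷ 18.1 ≈ 90.61%.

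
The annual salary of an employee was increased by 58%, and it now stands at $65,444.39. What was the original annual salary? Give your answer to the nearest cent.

$41,420.50

The overall multiplier applied was 1.58.
So the original annual salary was $65,444.39 ÷ 1.58 = $41,420.50.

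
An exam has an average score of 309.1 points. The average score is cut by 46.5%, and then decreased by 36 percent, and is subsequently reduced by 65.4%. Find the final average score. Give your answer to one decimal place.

Apply the 46.5% decrease: 309.1 × 0.535 = 165.3685.
After the 36% decrease: 165.3685 × 0.64 = 105.83584.
65.4% decrease: 105.83584 × 0.346 = 36.61920064 ≈ 36.6.

36.6 points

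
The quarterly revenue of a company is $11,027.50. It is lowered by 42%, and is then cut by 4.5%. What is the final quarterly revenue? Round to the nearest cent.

$6,108.13

After the 42% decrease: $11,027.50 × 0.58 = $6395.95.
Apply the 4.5% decrease: $6395.95 × 0.955 = $6108.13225 ≈ $6,108.13.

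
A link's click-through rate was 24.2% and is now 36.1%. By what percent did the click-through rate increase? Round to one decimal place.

49.2%

The change is 36.1 − 24.2 = 11.9 percentage points.
Relative to the original 24.2%, that is 11.9 ÷ 24.2 ≈ 49.2%.
So the click-through rate rose by 49.2%.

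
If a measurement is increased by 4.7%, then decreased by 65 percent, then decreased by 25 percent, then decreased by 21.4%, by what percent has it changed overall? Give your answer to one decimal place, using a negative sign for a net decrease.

-78.4%

The combined multiplier is 1.047 × 0.35 × 0.75 × 0.786 = 0.216022275.
That corresponds to a decrease of 78.4%.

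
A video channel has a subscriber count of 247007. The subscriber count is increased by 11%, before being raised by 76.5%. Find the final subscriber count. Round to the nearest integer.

After the 11% increase: 247007 × 1.11 = 274177.77.
76.5% increase: 274177.77 × 1.765 = 483923.76405 ≈ 483924.

483924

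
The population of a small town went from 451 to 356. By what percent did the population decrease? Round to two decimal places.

21.06%

Change: 356 − 451 = -95.
Relative to the original: -95 ÷ 451 ≈ -21.06%.
So the population decreased by 21.06%.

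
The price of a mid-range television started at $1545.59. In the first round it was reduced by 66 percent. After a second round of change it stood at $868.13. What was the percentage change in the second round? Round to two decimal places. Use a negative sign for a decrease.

After the first round: $1545.59 × 0.34 = $525.5006.
Second-round multiplier: $868.13 ÷ $525.5006 ≈ 1.652006.
That is a change of 65.20%.

65.20%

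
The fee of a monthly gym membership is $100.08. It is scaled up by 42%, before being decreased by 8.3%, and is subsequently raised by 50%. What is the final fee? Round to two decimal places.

$195.48

Each change multiplies by a factor: 1.42 × 0.917 × 1.5 = 1.95321.
$100.08 × 1.95321 = $195.4772568 ≈ $195.48.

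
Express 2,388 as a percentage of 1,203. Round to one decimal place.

2,388 ÷ 1,203 ≈ 198.5%.

198.5%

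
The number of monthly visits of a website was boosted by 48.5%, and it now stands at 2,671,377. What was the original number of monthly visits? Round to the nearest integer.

1,798,907

The overall multiplier applied was 1.485.
So the original number of monthly visits was 2,671,377 ÷ 1.485 ≈ 1,798,907.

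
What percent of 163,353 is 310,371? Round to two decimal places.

190.00%

310,371 ÷ 163,353 ≈ 190.00%.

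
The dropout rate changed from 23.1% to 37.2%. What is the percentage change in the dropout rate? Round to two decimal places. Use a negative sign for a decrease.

61.04%

The change is 37.2 − 23.1 = 14.1 percentage points.
Relative to the original 23.1%, that is 14.1 ÷ 23.1 ≈ 61.04%.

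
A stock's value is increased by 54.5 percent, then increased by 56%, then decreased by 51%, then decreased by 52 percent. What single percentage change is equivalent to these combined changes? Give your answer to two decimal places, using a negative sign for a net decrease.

A 54.5% increase multiplies by 1.545.
Then a 56% increase: 1.545 × 1.56 = 2.4102.
Then a 51% decrease: 2.4102 × 0.49 = 1.180998.
Then a 52% decrease: 1.180998 × 0.48 = 0.56687904.
Overall factor 0.56687904, i.e. -43.31%.

-43.31%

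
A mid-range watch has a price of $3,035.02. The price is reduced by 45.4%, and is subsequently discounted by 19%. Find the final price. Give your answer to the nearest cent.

Apply the 45.4% decrease: $3,035.02 × 0.546 = $1657.12092.
After the 19% decrease: $1657.12092 × 0.81 = $1342.2679452 ≈ $1,342.27.

$1,342.27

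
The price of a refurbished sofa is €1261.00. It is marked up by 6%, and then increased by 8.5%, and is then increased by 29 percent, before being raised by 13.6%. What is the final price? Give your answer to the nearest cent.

€2125.29

After the 6% increase: €1261.00 × 1.06 = €1336.66.
Apply the 8.5% increase: €1336.66 × 1.085 = €1450.2761.
After the 29% increase: €1450.2761 × 1.29 = €1870.856169.
13.6% increase: €1870.856169 × 1.136 = €2125.292607984 ≈ €2125.29.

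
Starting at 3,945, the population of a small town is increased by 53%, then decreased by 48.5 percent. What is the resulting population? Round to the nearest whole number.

3,108

After the 53% increase: 3,945 × 1.53 = 6035.85.
After the 48.5% decrease: 6035.85 × 0.515 = 3108.46275 ≈ 3,108.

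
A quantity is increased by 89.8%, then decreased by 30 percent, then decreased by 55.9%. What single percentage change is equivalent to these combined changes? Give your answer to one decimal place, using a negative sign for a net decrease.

The combined multiplier is 1.898 × 0.7 × 0.441 = 0.5859126.
That corresponds to a decrease of 41.4%.

-41.4%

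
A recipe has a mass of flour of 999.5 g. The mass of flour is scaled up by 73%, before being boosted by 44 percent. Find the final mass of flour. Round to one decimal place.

2490.0 g

73% increase: 999.5 × 1.73 = 1729.135.
Apply the 44% increase: 1729.135 × 1.44 = 2489.9544 ≈ 2490.0.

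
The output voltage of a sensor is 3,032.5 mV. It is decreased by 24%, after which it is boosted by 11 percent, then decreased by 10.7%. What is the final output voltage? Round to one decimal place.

2,284.5 mV

24% decrease: 3,032.5 × 0.76 = 2304.7.
Apply the 11% increase: 2304.7 × 1.11 = 2558.217.
After the 10.7% decrease: 2558.217 × 0.893 = 2284.487781 ≈ 2,284.5.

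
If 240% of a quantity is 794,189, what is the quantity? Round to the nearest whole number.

794,189 ÷ 2.4 ≈ 330,912.

330,912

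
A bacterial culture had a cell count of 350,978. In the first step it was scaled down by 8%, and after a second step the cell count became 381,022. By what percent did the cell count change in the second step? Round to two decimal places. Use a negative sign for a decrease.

After the first step: 350,978 × 0.92 = 322899.76.
Second-step multiplier: 381,022 ÷ 322899.76 ≈ 1.180001.
That is a change of 18.00%.

18.00%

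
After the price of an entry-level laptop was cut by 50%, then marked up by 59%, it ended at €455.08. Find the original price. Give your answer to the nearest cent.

The overall multiplier applied was 0.5 × 1.59 = 0.795.
So the original price was €455.08 ÷ 0.795 ≈ €572.43.

€572.43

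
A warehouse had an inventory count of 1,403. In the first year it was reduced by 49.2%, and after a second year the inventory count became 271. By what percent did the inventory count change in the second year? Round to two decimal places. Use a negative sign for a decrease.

After the first year: 1,403 × 0.508 = 712.724.
Second-year multiplier: 271 ÷ 712.724 ≈ 0.380231.
That is a change of -61.98%.

-61.98%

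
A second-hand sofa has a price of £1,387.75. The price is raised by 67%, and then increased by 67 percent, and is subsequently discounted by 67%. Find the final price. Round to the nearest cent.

Apply the 67% increase: £1,387.75 × 1.67 = £2317.5425.
After the 67% increase: £2317.5425 × 1.67 = £3870.295975.
After the 67% decrease: £3870.295975 × 0.33 = £1277.19767175 ≈ £1,277.20.

£1,277.20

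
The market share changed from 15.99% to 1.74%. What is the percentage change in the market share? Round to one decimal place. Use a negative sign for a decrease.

-89.1%

The change is 1.74 − 15.99 = -14.25 percentage points.
Relative to the original 15.99%, that is -14.25 ÷ 15.99 ≈ -89.1%.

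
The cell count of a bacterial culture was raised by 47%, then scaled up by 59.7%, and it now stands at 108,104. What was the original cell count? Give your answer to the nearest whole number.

The overall multiplier applied was 1.47 × 1.597 = 2.34759.
So the original cell count was 108,104 ÷ 2.34759 ≈ 46,049.

46,049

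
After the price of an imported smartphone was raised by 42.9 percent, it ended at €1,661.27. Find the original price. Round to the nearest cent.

€1,162.54

The overall multiplier applied was 1.429.
So the original price was €1,661.27 ÷ 1.429 ≈ €1,162.54.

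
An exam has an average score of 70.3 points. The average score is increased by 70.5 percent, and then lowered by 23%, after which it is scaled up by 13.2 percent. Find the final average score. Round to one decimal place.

After the 70.5% increase: 70.3 × 1.705 = 119.8615.
Apply the 23% decrease: 119.8615 × 0.77 = 92.293355.
13.2% increase: 92.293355 × 1.132 = 104.47607786 ≈ 104.5.

104.5 points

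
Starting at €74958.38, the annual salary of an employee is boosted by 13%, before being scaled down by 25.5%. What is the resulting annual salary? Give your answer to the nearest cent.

Apply the 13% increase: €74958.38 × 1.13 = €84702.9694.
25.5% decrease: €84702.9694 × 0.745 = €63103.712203 ≈ €63103.71.

€63103.71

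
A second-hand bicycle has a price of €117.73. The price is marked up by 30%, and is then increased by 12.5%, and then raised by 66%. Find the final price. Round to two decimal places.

Each change multiplies by a factor: 1.3 × 1.125 × 1.66 = 2.42775.
€117.73 × 2.42775 = €285.8190075 ≈ €285.82.

€285.82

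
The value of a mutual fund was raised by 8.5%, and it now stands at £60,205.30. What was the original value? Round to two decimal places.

The overall multiplier applied was 1.085.
So the original value was £60,205.30 ÷ 1.085 ≈ £55,488.76.

£55,488.76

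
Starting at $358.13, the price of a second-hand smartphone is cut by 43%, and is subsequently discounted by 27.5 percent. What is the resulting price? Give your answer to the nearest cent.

$148.00

Each change multiplies by a factor: 0.57 × 0.725 = 0.41325.
$358.13 × 0.41325 = $147.9972225 ≈ $148.00.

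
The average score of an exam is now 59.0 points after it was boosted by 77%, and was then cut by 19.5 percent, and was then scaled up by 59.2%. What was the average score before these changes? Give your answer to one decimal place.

Undoing the 59.2% increase: 59.0 ÷ 1.592 ≈ 37.060302.
Undoing the 19.5% decrease: 37.060302 ÷ 0.805 ≈ 46.037642.
Undoing the 77% increase: 46.037642 ÷ 1.77 ≈ 26.0 points.

26.0 points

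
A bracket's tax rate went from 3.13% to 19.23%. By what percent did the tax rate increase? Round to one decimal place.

The change is 19.23 − 3.13 = 16.10 percentage points.
Relative to the original 3.13%, that is 16.10 ÷ 3.13 ≈ 514.4%.
So the tax rate rose by 514.4%.

514.4%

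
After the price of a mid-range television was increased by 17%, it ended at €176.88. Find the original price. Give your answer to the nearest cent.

The overall multiplier applied was 1.17.
So the original price was €176.88 ÷ 1.17 ≈ €151.18.

€151.18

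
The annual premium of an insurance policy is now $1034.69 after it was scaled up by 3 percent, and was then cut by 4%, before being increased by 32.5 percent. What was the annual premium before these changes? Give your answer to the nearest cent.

$789.74

Undoing the 32.5% increase: $1034.69 ÷ 1.325 ≈ $780.898113.
Undoing the 4% decrease: $780.898113 ÷ 0.96 ≈ $813.435534.
Undoing the 3% increase: $813.435534 ÷ 1.03 ≈ $789.74.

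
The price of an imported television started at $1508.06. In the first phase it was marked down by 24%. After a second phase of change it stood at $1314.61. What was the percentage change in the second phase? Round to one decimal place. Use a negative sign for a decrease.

14.7%

After the first phase: $1508.06 × 0.76 = $1146.1256.
Second-phase multiplier: $1314.61 ÷ $1146.1256 ≈ 1.147.
That is a change of 14.7%.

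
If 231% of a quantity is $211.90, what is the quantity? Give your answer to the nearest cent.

$91.73

$211.90 ÷ 2.31 ≈ $91.73.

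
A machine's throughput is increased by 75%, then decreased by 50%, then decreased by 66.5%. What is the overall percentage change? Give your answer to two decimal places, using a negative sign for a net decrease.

-70.69%

The combined multiplier is 1.75 × 0.5 × 0.335 = 0.293125.
That corresponds to a decrease of 70.69%.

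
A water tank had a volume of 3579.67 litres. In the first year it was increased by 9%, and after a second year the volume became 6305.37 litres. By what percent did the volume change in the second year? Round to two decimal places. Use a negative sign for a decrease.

After the first year: 3579.67 × 1.09 = 3901.8403.
Second-year multiplier: 6305.37 ÷ 3901.8403 ≈ 1.615999.
That is a change of 61.60%.

61.60%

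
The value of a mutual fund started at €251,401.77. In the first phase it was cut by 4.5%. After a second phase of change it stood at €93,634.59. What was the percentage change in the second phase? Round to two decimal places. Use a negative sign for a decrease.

After the first phase: €251,401.77 × 0.955 = €240088.69035.
Second-phase multiplier: €93,634.59 ÷ €240088.69035 ≈ 0.39.
That is a change of -61.00%.

-61.00%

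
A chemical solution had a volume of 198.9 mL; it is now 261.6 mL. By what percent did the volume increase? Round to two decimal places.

Change: 261.6 − 198.9 = 62.7.
Relative to the original: 62.7 ÷ 198.9 ≈ 31.52%.
So the volume increased by 31.52%.

31.52%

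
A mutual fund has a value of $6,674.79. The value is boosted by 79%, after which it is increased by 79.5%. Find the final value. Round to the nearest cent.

Each change multiplies by a factor: 1.79 × 1.795 = 3.21305.
$6,674.79 × 3.21305 = $21446.4340095 ≈ $21,446.43.

$21,446.43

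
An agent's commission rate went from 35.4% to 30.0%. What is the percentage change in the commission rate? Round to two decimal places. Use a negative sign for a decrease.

The change is 30.0 − 35.4 = -5.4 percentage points.
Relative to the original 35.4%, that is -5.4 ÷ 35.4 ≈ -15.25%.

-15.25%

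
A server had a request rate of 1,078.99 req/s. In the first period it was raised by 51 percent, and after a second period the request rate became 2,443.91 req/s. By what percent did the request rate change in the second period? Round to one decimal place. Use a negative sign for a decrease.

50.0%

After the first period: 1,078.99 × 1.51 = 1629.2749.
Second-period multiplier: 2,443.91 ÷ 1629.2749 ≈ 1.5.
That is a change of 50.0%.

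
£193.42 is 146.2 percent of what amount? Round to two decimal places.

£132.30

£193.42 ÷ 1.462 ≈ £132.30.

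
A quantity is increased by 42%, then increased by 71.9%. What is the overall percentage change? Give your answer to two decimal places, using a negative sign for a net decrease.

144.10%

A 42% increase multiplies by 1.42.
Then a 71.9% increase: 1.42 × 1.719 = 2.44098.
Overall factor 2.44098, i.e. 144.10%.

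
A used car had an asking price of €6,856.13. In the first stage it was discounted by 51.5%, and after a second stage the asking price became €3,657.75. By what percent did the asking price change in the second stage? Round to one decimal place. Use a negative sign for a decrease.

After the first stage: €6,856.13 × 0.485 = €3325.22305.
Second-stage multiplier: €3,657.75 ÷ €3325.22305 ≈ 1.1.
That is a change of 10.0%.

10.0%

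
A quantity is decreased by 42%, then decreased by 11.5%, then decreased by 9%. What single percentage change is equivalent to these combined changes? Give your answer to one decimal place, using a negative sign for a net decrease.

-53.3%

A 42% decrease multiplies by 0.58.
Then an 11.5% decrease: 0.58 × 0.885 = 0.5133.
Then a 9% decrease: 0.5133 × 0.91 = 0.467103.
Overall factor 0.467103, i.e. -53.3%.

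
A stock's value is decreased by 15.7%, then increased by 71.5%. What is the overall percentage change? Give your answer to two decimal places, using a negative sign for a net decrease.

A 15.7% decrease multiplies by 0.843.
Then a 71.5% increase: 0.843 × 1.715 = 1.445745.
Overall factor 1.445745, i.e. 44.57%.

44.57%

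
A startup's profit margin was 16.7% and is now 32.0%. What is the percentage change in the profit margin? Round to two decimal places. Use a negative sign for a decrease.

91.62%

The change is 32.0 − 16.7 = 15.3 percentage points.
Relative to the original 16.7%, that is 15.3 ÷ 16.7 ≈ 91.62%.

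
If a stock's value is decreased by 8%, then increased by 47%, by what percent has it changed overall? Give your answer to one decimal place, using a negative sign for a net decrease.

An 8% decrease multiplies by 0.92.
Then a 47% increase: 0.92 × 1.47 = 1.3524.
Overall factor 1.3524, i.e. 35.2%.

35.2%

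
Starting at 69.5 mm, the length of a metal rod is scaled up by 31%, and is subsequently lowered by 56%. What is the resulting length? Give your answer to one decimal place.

40.1 mm

31% increase: 69.5 × 1.31 = 91.045.
After the 56% decrease: 91.045 × 0.44 = 40.0598 ≈ 40.1.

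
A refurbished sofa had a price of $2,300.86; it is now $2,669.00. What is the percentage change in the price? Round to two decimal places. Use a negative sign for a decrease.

Change: $2,669.00 − $2,300.86 = $368.14.
Relative to the original: $368.14 ÷ $2,300.86 ≈ 16.00%.

16.00%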